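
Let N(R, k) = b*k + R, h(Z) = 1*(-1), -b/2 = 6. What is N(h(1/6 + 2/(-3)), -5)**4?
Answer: 12117361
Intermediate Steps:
b = -12 (b = -2*6 = -12)
h(Z) = -1
N(R, k) = R - 12*k (N(R, k) = -12*k + R = R - 12*k)
N(h(1/6 + 2/(-3)), -5)**4 = (-1 - 12*(-5))**4 = (-1 + 60)**4 = 59**4 = 12117361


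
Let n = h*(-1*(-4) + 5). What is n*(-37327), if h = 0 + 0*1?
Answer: 0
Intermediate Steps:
h = 0 (h = 0 + 0 = 0)
n = 0 (n = 0*(-1*(-4) + 5) = 0*(4 + 5) = 0*9 = 0)
n*(-37327) = 0*(-37327) = 0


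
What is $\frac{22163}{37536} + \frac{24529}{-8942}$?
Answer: $- \frac{21251147}{9871968} \approx -2.1527$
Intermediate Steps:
$\frac{22163}{37536} + \frac{24529}{-8942} = 22163 \cdot \frac{1}{37536} + 24529 \left(- \frac{1}{8942}\right) = \frac{22163}{37536} - \frac{24529}{8942} = - \frac{21251147}{9871968}$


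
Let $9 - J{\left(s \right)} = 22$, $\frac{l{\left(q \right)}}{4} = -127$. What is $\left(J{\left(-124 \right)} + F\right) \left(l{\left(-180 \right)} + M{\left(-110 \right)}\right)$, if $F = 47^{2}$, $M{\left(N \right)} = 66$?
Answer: $-970632$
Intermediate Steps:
$l{\left(q \right)} = -508$ ($l{\left(q \right)} = 4 \left(-127\right) = -508$)
$J{\left(s \right)} = -13$ ($J{\left(s \right)} = 9 - 22 = -13$)
$F = 2209$
$\left(J{\left(-124 \right)} + F\right) \left(l{\left(-180 \right)} + M{\left(-110 \right)}\right) = \left(-13 + 2209\right) \left(-508 + 66\right) = 2196 \left(-442\right) = -970632$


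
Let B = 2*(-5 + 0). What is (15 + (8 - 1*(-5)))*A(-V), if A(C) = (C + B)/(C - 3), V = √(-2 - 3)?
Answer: 70 - 14*I*√5 ≈ 70.0 - 31.305*I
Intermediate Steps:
B = -10 (B = 2*(-5) = -10)
V = I*√5 (V = √(-5) = I*√5 ≈ 2.2361*I)
A(C) = (-10 + C)/(-3 + C) (A(C) = (C - 10)/(C - 3) = (-10 + C)/(-3 + C))
(15 + (8 - 1*(-5)))*A(-V) = (15 + (8 - 1*(-5)))*((-10 - I*√5)/(-3 - I*√5)) = (15 + (8 + 5))*((-10 - I*√5)/(-3 - I*√5)) = (15 + 13)*((-10 - I*√5)/(-3 - I*√5)) = 28*((-10 - I*√5)/(-3 - I*√5)) = 28*(-10 - I*√5)/(-3 - I*√5)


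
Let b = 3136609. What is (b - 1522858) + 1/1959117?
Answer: 3161527017868/1959117 ≈ 1.6138e+6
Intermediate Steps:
(b - 1522858) + 1/1959117 = (3136609 - 1522858) + 1/1959117 = 1613751 + 1/1959117 = 3161527017868/1959117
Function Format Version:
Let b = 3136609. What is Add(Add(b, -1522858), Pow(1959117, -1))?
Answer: Rational(3161527017868, 1959117) ≈ 1.6138e+6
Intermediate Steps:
Add(Add(b, -1522858), Pow(1959117, -1)) = Add(Add(3136609, -1522858), Pow(1959117, -1)) = Add(1613751, Rational(1, 1959117)) = Rational(3161527017868, 1959117)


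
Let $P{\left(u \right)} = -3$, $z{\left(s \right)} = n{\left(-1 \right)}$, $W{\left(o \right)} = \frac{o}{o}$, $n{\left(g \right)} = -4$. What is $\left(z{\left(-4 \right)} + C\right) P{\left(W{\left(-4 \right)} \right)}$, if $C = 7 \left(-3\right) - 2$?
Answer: $81$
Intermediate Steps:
$W{\left(o \right)} = 1$
$z{\left(s \right)} = -4$
$C = -23$ ($C = -21 - 2 = -23$)
$\left(z{\left(-4 \right)} + C\right) P{\left(W{\left(-4 \right)} \right)} = \left(-4 - 23\right) \left(-3\right) = \left(-27\right) \left(-3\right) = 81$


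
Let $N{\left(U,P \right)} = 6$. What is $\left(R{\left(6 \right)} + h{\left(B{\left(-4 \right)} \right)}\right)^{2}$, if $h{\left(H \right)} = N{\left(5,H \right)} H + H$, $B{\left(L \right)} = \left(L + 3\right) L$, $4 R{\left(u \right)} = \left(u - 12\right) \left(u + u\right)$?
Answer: $100$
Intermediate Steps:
$R{\left(u \right)} = \frac{u \left(-12 + u\right)}{2}$ ($R{\left(u \right)} = \frac{\left(u - 12\right) \left(u + u\right)}{4} = \frac{\left(-12 + u\right) 2 u}{4} = \frac{2 u \left(-12 + u\right)}{4} = \frac{u \left(-12 + u\right)}{2}$)
$B{\left(L \right)} = L \left(3 + L\right)$ ($B{\left(L \right)} = \left(3 + L\right) L = L \left(3 + L\right)$)
$h{\left(H \right)} = 7 H$ ($h{\left(H \right)} = 6 H + H = 7 H$)
$\left(R{\left(6 \right)} + h{\left(B{\left(-4 \right)} \right)}\right)^{2} = \left(\frac{1}{2} \cdot 6 \left(-12 + 6\right) + 7 \left(- 4 \left(3 - 4\right)\right)\right)^{2} = \left(\frac{1}{2} \cdot 6 \left(-6\right) + 7 \left(\left(-4\right) \left(-1\right)\right)\right)^{2} = \left(-18 + 7 \cdot 4\right)^{2} = \left(-18 + 28\right)^{2} = 10^{2} = 100$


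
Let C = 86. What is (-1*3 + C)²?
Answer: 6889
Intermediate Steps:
(-1*3 + C)² = (-1*3 + 86)² = (-3 + 86)² = 83² = 6889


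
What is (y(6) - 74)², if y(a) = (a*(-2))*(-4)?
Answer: 676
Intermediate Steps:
y(a) = 8*a (y(a) = -2*a*(-4) = 8*a)
(y(6) - 74)² = (8*6 - 74)² = (48 - 74)² = (-26)² = 676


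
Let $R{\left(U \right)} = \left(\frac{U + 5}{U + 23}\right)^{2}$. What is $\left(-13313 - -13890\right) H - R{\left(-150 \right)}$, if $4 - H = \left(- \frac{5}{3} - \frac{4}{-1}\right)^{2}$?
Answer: $- \frac{121172854}{145161} \approx -834.75$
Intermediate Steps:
$H = - \frac{13}{9}$ ($H = 4 - \left(- \frac{5}{3} - \frac{4}{-1}\right)^{2} = 4 - \left(\left(-5\right) \frac{1}{3} - -4\right)^{2} = 4 - \left(- \frac{5}{3} + 4\right)^{2} = 4 - \left(\frac{7}{3}\right)^{2} = 4 - \frac{49}{9} = - \frac{13}{9} \approx -1.4444$)
$R{\left(U \right)} = \frac{\left(5 + U\right)^{2}}{\left(23 + U\right)^{2}}$ ($R{\left(U \right)} = \left(\frac{5 + U}{23 + U}\right)^{2} = \frac{\left(5 + U\right)^{2}}{\left(23 + U\right)^{2}}$)
$\left(-13313 - -13890\right) H - R{\left(-150 \right)} = \left(-13313 - -13890\right) \left(- \frac{13}{9}\right) - \frac{\left(5 - 150\right)^{2}}{\left(23 - 150\right)^{2}} = \left(-13313 + 13890\right) \left(- \frac{13}{9}\right) - \frac{\left(-145\right)^{2}}{16129} = 577 \left(- \frac{13}{9}\right) - 21025 \cdot \frac{1}{16129} = - \frac{7501}{9} - \frac{21025}{16129} = - \frac{121172854}{145161}$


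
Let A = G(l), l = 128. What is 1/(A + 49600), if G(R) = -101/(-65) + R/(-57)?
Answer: 3705/183765437 ≈ 2.0162e-5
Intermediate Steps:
G(R) = 101/65 - R/57 (G(R) = -101*(-1/65) + R*(-1/57) = 101/65 - R/57)
A = -2563/3705 (A = 101/65 - 1/57*128 = 101/65 - 128/57 = -2563/3705 ≈ -0.69177)
1/(A + 49600) = 1/(-2563/3705 + 49600) = 1/(183765437/3705) = 3705/183765437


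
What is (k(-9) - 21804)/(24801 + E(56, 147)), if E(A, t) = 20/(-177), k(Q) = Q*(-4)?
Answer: -3852936/4389757 ≈ -0.87771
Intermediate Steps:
k(Q) = -4*Q
E(A, t) = -20/177 (E(A, t) = 20*(-1/177) = -20/177)
(k(-9) - 21804)/(24801 + E(56, 147)) = (-4*(-9) - 21804)/(24801 - 20/177) = (36 - 21804)/(4389757/177) = -21768*177/4389757 = -3852936/4389757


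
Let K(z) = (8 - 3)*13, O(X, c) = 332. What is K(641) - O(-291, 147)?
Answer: -267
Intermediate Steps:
K(z) = 65 (K(z) = 5*13 = 65)
K(641) - O(-291, 147) = 65 - 1*332 = 65 - 332 = -267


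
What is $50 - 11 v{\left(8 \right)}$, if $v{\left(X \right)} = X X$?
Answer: $-654$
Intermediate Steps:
$v{\left(X \right)} = X^{2}$
$50 - 11 v{\left(8 \right)} = 50 - 11 \cdot 8^{2} = 50 - 704 = -654$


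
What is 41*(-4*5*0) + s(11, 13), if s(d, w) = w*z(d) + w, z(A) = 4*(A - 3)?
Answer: 429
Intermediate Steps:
z(A) = -12 + 4*A (z(A) = 4*(-3 + A) = -12 + 4*A)
s(d, w) = w + w*(-12 + 4*d) (s(d, w) = w*(-12 + 4*d) + w = w + w*(-12 + 4*d))
41*(-4*5*0) + s(11, 13) = 41*(-4*5*0) + 13*(-11 + 4*11) = 41*(-20*0) + 13*(-11 + 44) = 41*0 + 13*33 = 0 + 429 = 429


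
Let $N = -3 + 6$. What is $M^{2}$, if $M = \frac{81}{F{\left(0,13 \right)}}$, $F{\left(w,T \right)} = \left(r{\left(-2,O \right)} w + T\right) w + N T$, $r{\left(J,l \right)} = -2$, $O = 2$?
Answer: $\frac{729}{169} \approx 4.3136$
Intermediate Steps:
$N = 3$
$F{\left(w,T \right)} = 3 T + w \left(T - 2 w\right)$ ($F{\left(w,T \right)} = \left(- 2 w + T\right) w + 3 T = \left(T - 2 w\right) w + 3 T = w \left(T - 2 w\right) + 3 T = 3 T + w \left(T - 2 w\right)$)
$M = \frac{27}{13}$ ($M = \frac{81}{- 2 \cdot 0^{2} + 3 \cdot 13 + 13 \cdot 0} = \frac{81}{\left(-2\right) 0 + 39 + 0} = \frac{81}{0 + 39 + 0} = \frac{81}{39} = 81 \cdot \frac{1}{39} = \frac{27}{13} \approx 2.0769$)
$M^{2} = \left(\frac{27}{13}\right)^{2} = \frac{729}{169}$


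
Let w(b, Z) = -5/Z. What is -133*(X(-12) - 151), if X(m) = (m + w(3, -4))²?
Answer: 75411/16 ≈ 4713.2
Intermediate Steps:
X(m) = (5/4 + m)² (X(m) = (m - 5/(-4))² = (m - 5*(-¼))² = (m + 5/4)² = (5/4 + m)²)
-133*(X(-12) - 151) = -133*((5 + 4*(-12))²/16 - 151) = -133*((5 - 48)²/16 - 151) = -133*((1/16)*(-43)² - 151) = -133*((1/16)*1849 - 151) = -133*(1849/16 - 151) = -133*(-567/16) = 75411/16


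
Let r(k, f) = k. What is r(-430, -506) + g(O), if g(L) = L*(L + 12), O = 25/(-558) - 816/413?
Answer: -23907796271015/53109046116 ≈ -450.16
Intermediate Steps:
O = -465653/230454 (O = 25*(-1/558) - 816*1/413 = -25/558 - 816/413 = -465653/230454 ≈ -2.0206)
g(L) = L*(12 + L)
r(-430, -506) + g(O) = -430 - 465653*(12 - 465653/230454)/230454 = -430 - 465653/230454*2299795/230454 = -430 - 1070906441135/53109046116 = -23907796271015/53109046116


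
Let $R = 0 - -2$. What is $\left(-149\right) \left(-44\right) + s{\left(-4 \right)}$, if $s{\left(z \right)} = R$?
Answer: $6558$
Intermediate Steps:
$R = 2$ ($R = 0 + 2 = 2$)
$s{\left(z \right)} = 2$
$\left(-149\right) \left(-44\right) + s{\left(-4 \right)} = \left(-149\right) \left(-44\right) + 2 = 6556 + 2 = 6558$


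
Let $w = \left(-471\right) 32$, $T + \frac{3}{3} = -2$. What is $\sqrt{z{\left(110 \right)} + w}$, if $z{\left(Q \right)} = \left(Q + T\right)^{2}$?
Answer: $i \sqrt{3623} \approx 60.191 i$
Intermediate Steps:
$T = -3$ ($T = -1 - 2 = -3$)
$w = -15072$
$z{\left(Q \right)} = \left(-3 + Q\right)^{2}$ ($z{\left(Q \right)} = \left(Q - 3\right)^{2} = \left(-3 + Q\right)^{2}$)
$\sqrt{z{\left(110 \right)} + w} = \sqrt{\left(-3 + 110\right)^{2} - 15072} = \sqrt{107^{2} - 15072} = \sqrt{11449 - 15072} = \sqrt{-3623} = i \sqrt{3623}$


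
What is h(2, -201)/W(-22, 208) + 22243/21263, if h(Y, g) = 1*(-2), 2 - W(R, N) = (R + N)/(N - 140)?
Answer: 2001959/531575 ≈ 3.7661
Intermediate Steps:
W(R, N) = 2 - (N + R)/(-140 + N) (W(R, N) = 2 - (R + N)/(N - 140) = 2 - (N + R)/(-140 + N))
h(Y, g) = -2
h(2, -201)/W(-22, 208) + 22243/21263 = -2*(-140 + 208)/(-280 + 208 - 1*(-22)) + 22243/21263 = -2*68/(-280 + 208 + 22) + 22243*(1/21263) = -2/((1/68)*(-50)) + 22243/21263 = -2/(-25/34) + 22243/21263 = -2*(-34/25) + 22243/21263 = 68/25 + 22243/21263 = 2001959/531575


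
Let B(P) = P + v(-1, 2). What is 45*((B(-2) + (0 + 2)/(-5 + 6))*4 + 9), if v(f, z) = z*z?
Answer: 1125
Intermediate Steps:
v(f, z) = z²
B(P) = 4 + P (B(P) = P + 2² = P + 4 = 4 + P)
45*((B(-2) + (0 + 2)/(-5 + 6))*4 + 9) = 45*(((4 - 2) + (0 + 2)/(-5 + 6))*4 + 9) = 45*((2 + 2/1)*4 + 9) = 45*((2 + 2*1)*4 + 9) = 45*((2 + 2)*4 + 9) = 45*(4*4 + 9) = 45*(16 + 9) = 45*25 = 1125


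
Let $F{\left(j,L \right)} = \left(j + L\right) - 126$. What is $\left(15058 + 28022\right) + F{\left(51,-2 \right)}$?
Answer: $43003$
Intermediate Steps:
$F{\left(j,L \right)} = -126 + L + j$ ($F{\left(j,L \right)} = \left(L + j\right) - 126 = -126 + L + j$)
$\left(15058 + 28022\right) + F{\left(51,-2 \right)} = \left(15058 + 28022\right) - 77 = 43080 - 77 = 43003$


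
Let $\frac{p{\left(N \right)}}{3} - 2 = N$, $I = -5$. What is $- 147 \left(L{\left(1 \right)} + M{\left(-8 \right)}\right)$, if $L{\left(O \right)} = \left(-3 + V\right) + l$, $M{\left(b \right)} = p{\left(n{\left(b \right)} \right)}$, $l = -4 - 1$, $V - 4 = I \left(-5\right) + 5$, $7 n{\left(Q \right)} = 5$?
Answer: $-5019$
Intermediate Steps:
$n{\left(Q \right)} = \frac{5}{7}$ ($n{\left(Q \right)} = \frac{1}{7} \cdot 5 = \frac{5}{7}$)
$p{\left(N \right)} = 6 + 3 N$
$V = 34$ ($V = 4 + \left(\left(-5\right) \left(-5\right) + 5\right) = 4 + \left(25 + 5\right) = 4 + 30 = 34$)
$l = -5$
$M{\left(b \right)} = \frac{57}{7}$ ($M{\left(b \right)} = 6 + 3 \cdot \frac{5}{7} = 6 + \frac{15}{7} = \frac{57}{7}$)
$L{\left(O \right)} = 26$ ($L{\left(O \right)} = \left(-3 + 34\right) - 5 = 31 - 5 = 26$)
$- 147 \left(L{\left(1 \right)} + M{\left(-8 \right)}\right) = - 147 \left(26 + \frac{57}{7}\right) = \left(-147\right) \frac{239}{7} = -5019$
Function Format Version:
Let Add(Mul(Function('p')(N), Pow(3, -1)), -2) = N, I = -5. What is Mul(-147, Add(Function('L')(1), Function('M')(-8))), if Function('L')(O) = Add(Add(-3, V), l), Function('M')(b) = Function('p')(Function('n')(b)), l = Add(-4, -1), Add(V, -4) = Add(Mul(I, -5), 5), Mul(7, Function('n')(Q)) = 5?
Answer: -5019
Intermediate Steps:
Function('n')(Q) = Rational(5, 7) (Function('n')(Q) = Mul(Rational(1, 7), 5) = Rational(5, 7))
Function('p')(N) = Add(6, Mul(3, N))
V = 34 (V = Add(4, Add(Mul(-5, -5), 5)) = Add(4, Add(25, 5)) = Add(4, 30) = 34)
l = -5
Function('M')(b) = Rational(57, 7) (Function('M')(b) = Add(6, Mul(3, Rational(5, 7))) = Add(6, Rational(15, 7)) = Rational(57, 7))
Function('L')(O) = 26 (Function('L')(O) = Add(Add(-3, 34), -5) = Add(31, -5) = 26)
Mul(-147, Add(Function('L')(1), Function('M')(-8))) = Mul(-147, Add(26, Rational(57, 7))) = Mul(-147, Rational(239, 7)) = -5019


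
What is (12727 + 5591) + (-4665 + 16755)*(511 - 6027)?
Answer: -66670122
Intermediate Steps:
(12727 + 5591) + (-4665 + 16755)*(511 - 6027) = 18318 + 12090*(-5516) = 18318 - 66688440 = -66670122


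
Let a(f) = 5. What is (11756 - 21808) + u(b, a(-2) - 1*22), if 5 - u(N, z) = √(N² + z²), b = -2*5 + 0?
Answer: -10047 - √389 ≈ -10067.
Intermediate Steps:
b = -10 (b = -10 + 0 = -10)
u(N, z) = 5 - √(N² + z²)
(11756 - 21808) + u(b, a(-2) - 1*22) = (11756 - 21808) + (5 - √((-10)² + (5 - 1*22)²)) = -10052 + (5 - √(100 + (5 - 22)²)) = -10052 + (5 - √(100 + (-17)²)) = -10052 + (5 - √(100 + 289)) = -10052 + (5 - √389) = -10047 - √389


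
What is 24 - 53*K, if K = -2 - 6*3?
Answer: 1084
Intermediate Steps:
K = -20 (K = -2 - 18 = -20)
24 - 53*K = 24 - 53*(-20) = 24 + 1060 = 1084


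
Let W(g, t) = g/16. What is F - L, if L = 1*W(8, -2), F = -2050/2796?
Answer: -862/699 ≈ -1.2332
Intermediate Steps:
W(g, t) = g/16 (W(g, t) = g*(1/16) = g/16)
F = -1025/1398 (F = -2050*1/2796 = -1025/1398 ≈ -0.73319)
L = ½ (L = 1*((1/16)*8) = 1*(½) = ½ ≈ 0.50000)
F - L = -1025/1398 - 1*½ = -1025/1398 - ½ = -862/699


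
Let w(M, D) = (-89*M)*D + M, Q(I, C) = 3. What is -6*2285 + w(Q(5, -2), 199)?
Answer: -66840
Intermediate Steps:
w(M, D) = M - 89*D*M (w(M, D) = -89*D*M + M = M - 89*D*M)
-6*2285 + w(Q(5, -2), 199) = -6*2285 + 3*(1 - 89*199) = -13710 + 3*(1 - 17711) = -13710 + 3*(-17710) = -13710 - 53130 = -66840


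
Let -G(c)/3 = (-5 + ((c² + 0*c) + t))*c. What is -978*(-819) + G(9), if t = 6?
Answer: 798768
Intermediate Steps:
G(c) = -3*c*(1 + c²) (G(c) = -3*(-5 + ((c² + 0*c) + 6))*c = -3*(-5 + ((c² + 0) + 6))*c = -3*(-5 + (c² + 6))*c = -3*(-5 + (6 + c²))*c = -3*(1 + c²)*c = -3*c*(1 + c²))
-978*(-819) + G(9) = -978*(-819) - 3*9*(1 + 9²) = 800982 - 3*9*(1 + 81) = 800982 - 3*9*82 = 800982 - 2214 = 798768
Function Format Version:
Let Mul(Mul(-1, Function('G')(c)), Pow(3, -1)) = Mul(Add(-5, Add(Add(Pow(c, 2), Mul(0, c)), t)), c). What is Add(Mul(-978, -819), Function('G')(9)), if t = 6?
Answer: 798768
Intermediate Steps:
Function('G')(c) = Mul(-3, c, Add(1, Pow(c, 2))) (Function('G')(c) = Mul(-3, Mul(Add(-5, Add(Add(Pow(c, 2), Mul(0, c)), 6)), c)) = Mul(-3, Mul(Add(-5, Add(Add(Pow(c, 2), 0), 6)), c)) = Mul(-3, Mul(Add(-5, Add(Pow(c, 2), 6)), c)) = Mul(-3, Mul(Add(-5, Add(6, Pow(c, 2))), c)) = Mul(-3, Mul(Add(1, Pow(c, 2)), c)) = Mul(-3, Mul(c, Add(1, Pow(c, 2)))) = Mul(-3, c, Add(1, Pow(c, 2))))
Add(Mul(-978, -819), Function('G')(9)) = Add(Mul(-978, -819), Mul(-3, 9, Add(1, Pow(9, 2)))) = Add(800982, Mul(-3, 9, Add(1, 81))) = Add(800982, Mul(-3, 9, 82)) = Add(800982, -2214) = 798768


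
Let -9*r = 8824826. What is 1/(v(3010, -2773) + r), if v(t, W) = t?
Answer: -9/8797736 ≈ -1.0230e-6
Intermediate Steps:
r = -8824826/9 (r = -⅑*8824826 = -8824826/9 ≈ -9.8054e+5)
1/(v(3010, -2773) + r) = 1/(3010 - 8824826/9) = 1/(-8797736/9) = -9/8797736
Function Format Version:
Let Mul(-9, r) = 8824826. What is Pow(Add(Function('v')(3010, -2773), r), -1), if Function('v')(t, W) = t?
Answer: Rational(-9, 8797736) ≈ -1.0230e-6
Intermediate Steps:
r = Rational(-8824826, 9) (r = Mul(Rational(-1, 9), 8824826) = Rational(-8824826, 9) ≈ -9.8054e+5)
Pow(Add(Function('v')(3010, -2773), r), -1) = Pow(Add(3010, Rational(-8824826, 9)), -1) = Pow(Rational(-8797736, 9), -1) = Rational(-9, 8797736)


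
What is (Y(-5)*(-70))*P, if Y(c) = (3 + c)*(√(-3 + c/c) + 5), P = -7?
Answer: -4900 - 980*I*√2 ≈ -4900.0 - 1385.9*I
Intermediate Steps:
Y(c) = (3 + c)*(5 + I*√2) (Y(c) = (3 + c)*(√(-3 + 1) + 5) = (3 + c)*(√(-2) + 5) = (3 + c)*(I*√2 + 5) = (3 + c)*(5 + I*√2))
(Y(-5)*(-70))*P = ((15 + 5*(-5) + 3*I*√2 + I*(-5)*√2)*(-70))*(-7) = ((15 - 25 + 3*I*√2 - 5*I*√2)*(-70))*(-7) = ((-10 - 2*I*√2)*(-70))*(-7) = (700 + 140*I*√2)*(-7) = -4900 - 980*I*√2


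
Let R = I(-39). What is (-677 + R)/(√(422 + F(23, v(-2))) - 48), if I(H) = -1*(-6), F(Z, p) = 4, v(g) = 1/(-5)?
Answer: 5368/313 + 671*√426/1878 ≈ 24.525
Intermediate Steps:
v(g) = -⅕
I(H) = 6
R = 6
(-677 + R)/(√(422 + F(23, v(-2))) - 48) = (-677 + 6)/(√(422 + 4) - 48) = -671/(√426 - 48) = -671/(-48 + √426)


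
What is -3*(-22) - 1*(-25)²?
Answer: -559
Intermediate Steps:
-3*(-22) - 1*(-25)² = 66 - 1*625 = 66 - 625 = -559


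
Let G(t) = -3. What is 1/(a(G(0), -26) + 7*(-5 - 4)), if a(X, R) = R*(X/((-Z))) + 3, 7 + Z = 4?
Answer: -1/34 ≈ -0.029412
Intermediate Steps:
Z = -3 (Z = -7 + 4 = -3)
a(X, R) = 3 + R*X/3 (a(X, R) = R*(X/((-1*(-3)))) + 3 = R*(X/3) + 3 = R*X/3 + 3 = 3 + R*X/3)
1/(a(G(0), -26) + 7*(-5 - 4)) = 1/((3 + (⅓)*(-26)*(-3)) + 7*(-5 - 4)) = 1/((3 + 26) + 7*(-9)) = 1/(29 - 63) = 1/(-34) = -1/34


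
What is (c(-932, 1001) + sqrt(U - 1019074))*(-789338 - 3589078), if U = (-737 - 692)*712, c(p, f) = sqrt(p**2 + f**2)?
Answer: -109460400*sqrt(2993) - 4378416*I*sqrt(2036522) ≈ -5.9884e+9 - 6.2483e+9*I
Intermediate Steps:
c(p, f) = sqrt(f**2 + p**2)
U = -1017448 (U = -1429*712 = -1017448)
(c(-932, 1001) + sqrt(U - 1019074))*(-789338 - 3589078) = (sqrt(1001**2 + (-932)**2) + sqrt(-1017448 - 1019074))*(-789338 - 3589078) = (sqrt(1002001 + 868624) + sqrt(-2036522))*(-4378416) = (sqrt(1870625) + I*sqrt(2036522))*(-4378416) = (25*sqrt(2993) + I*sqrt(2036522))*(-4378416) = -109460400*sqrt(2993) - 4378416*I*sqrt(2036522)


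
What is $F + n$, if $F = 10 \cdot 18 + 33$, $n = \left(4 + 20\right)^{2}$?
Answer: $789$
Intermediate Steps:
$n = 576$ ($n = 24^{2} = 576$)
$F = 213$ ($F = 180 + 33 = 213$)
$F + n = 213 + 576 = 789$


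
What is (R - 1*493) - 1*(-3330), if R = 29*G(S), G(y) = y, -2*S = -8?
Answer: 2953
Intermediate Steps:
S = 4 (S = -1/2*(-8) = 4)
R = 116 (R = 29*4 = 116)
(R - 1*493) - 1*(-3330) = (116 - 1*493) - 1*(-3330) = (116 - 493) + 3330 = -377 + 3330 = 2953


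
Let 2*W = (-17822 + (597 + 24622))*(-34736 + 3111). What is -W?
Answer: 233930125/2 ≈ 1.1697e+8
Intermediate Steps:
W = -233930125/2 (W = ((-17822 + (597 + 24622))*(-34736 + 3111))/2 = ((-17822 + 25219)*(-31625))/2 = (7397*(-31625))/2 = (½)*(-233930125) = -233930125/2 ≈ -1.1697e+8)
-W = -1*(-233930125/2) = 233930125/2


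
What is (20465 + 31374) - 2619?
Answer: 49220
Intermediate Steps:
(20465 + 31374) - 2619 = 51839 - 2619 = 49220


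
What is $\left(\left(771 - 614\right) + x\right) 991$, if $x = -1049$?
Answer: $-883972$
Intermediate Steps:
$\left(\left(771 - 614\right) + x\right) 991 = \left(\left(771 - 614\right) - 1049\right) 991 = \left(157 - 1049\right) 991 = \left(-892\right) 991 = -883972$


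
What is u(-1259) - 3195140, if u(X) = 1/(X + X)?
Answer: -8045362521/2518 ≈ -3.1951e+6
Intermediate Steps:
u(X) = 1/(2*X)
u(-1259) - 3195140 = (1/2)/(-1259) - 3195140 = (1/2)*(-1/1259) - 3195140 = -1/2518 - 3195140 = -8045362521/2518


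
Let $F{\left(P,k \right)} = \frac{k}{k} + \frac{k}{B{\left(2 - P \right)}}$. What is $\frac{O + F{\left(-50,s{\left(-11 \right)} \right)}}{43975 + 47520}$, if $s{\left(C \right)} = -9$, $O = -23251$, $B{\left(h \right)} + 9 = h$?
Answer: $- \frac{999759}{3934285} \approx -0.25411$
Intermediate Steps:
$B{\left(h \right)} = -9 + h$
$F{\left(P,k \right)} = 1 + \frac{k}{-7 - P}$ ($F{\left(P,k \right)} = \frac{k}{k} + \frac{k}{-9 - \left(-2 + P\right)} = 1 + \frac{k}{-7 - P}$)
$\frac{O + F{\left(-50,s{\left(-11 \right)} \right)}}{43975 + 47520} = \frac{-23251 + \frac{7 - 50 - -9}{7 - 50}}{43975 + 47520} = \frac{-23251 + \frac{7 - 50 + 9}{-43}}{91495} = \left(-23251 - - \frac{34}{43}\right) \frac{1}{91495} = \left(-23251 + \frac{34}{43}\right) \frac{1}{91495} = \left(- \frac{999759}{43}\right) \frac{1}{91495} = - \frac{999759}{3934285}$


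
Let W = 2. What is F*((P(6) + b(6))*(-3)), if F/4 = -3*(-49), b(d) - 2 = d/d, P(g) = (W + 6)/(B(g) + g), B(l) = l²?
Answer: -5628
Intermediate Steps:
P(g) = 8/(g + g²) (P(g) = (2 + 6)/(g² + g) = 8/(g + g²))
b(d) = 3 (b(d) = 2 + d/d = 2 + 1 = 3)
F = 588 (F = 4*(-3*(-49)) = 4*147 = 588)
F*((P(6) + b(6))*(-3)) = 588*((8/(6*(1 + 6)) + 3)*(-3)) = 588*((8*(⅙)/7 + 3)*(-3)) = 588*((8*(⅙)*(⅐) + 3)*(-3)) = 588*((4/21 + 3)*(-3)) = 588*((67/21)*(-3)) = 588*(-67/7) = -5628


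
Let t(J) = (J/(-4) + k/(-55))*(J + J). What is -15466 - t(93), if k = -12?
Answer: -1230029/110 ≈ -11182.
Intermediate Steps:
t(J) = 2*J*(12/55 - J/4) (t(J) = (J/(-4) - 12/(-55))*(J + J) = (J*(-¼) - 12*(-1/55))*(2*J) = (-J/4 + 12/55)*(2*J) = (12/55 - J/4)*(2*J) = 2*J*(12/55 - J/4))
-15466 - t(93) = -15466 - 93*(48 - 55*93)/110 = -15466 - 93*(48 - 5115)/110 = -15466 - 93*(-5067)/110 = -15466 - 1*(-471231/110) = -15466 + 471231/110 = -1230029/110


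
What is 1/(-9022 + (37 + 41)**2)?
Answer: -1/2938 ≈ -0.00034037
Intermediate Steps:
1/(-9022 + (37 + 41)**2) = 1/(-9022 + 78**2) = 1/(-9022 + 6084) = 1/(-2938) = -1/2938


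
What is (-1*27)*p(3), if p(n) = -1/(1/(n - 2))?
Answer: 27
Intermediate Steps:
p(n) = 2 - n (p(n) = -1/(1/(-2 + n)) = -(-2 + n) = 2 - n)
(-1*27)*p(3) = (-1*27)*(2 - 1*3) = -27*(2 - 3) = -27*(-1) = 27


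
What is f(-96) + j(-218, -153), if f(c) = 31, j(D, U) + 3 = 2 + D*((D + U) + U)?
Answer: 114262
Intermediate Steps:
j(D, U) = -1 + D*(D + 2*U) (j(D, U) = -3 + (2 + D*((D + U) + U)) = -3 + (2 + D*(D + 2*U)) = -1 + D*(D + 2*U))
f(-96) + j(-218, -153) = 31 + (-1 + (-218)² + 2*(-218)*(-153)) = 31 + (-1 + 47524 + 66708) = 31 + 114231 = 114262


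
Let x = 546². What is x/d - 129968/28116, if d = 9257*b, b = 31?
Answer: -7228674400/2017091043 ≈ -3.5837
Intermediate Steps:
x = 298116
d = 286967 (d = 9257*31 = 286967)
x/d - 129968/28116 = 298116/286967 - 129968/28116 = 298116*(1/286967) - 129968*1/28116 = 298116/286967 - 32492/7029 = -7228674400/2017091043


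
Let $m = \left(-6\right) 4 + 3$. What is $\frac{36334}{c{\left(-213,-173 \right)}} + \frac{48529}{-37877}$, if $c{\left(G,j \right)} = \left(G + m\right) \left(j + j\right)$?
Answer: $- \frac{1276439519}{1533336714} \approx -0.83246$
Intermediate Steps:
$m = -21$ ($m = -24 + 3 = -21$)
$c{\left(G,j \right)} = 2 j \left(-21 + G\right)$ ($c{\left(G,j \right)} = \left(G - 21\right) \left(j + j\right) = \left(-21 + G\right) 2 j = 2 j \left(-21 + G\right)$)
$\frac{36334}{c{\left(-213,-173 \right)}} + \frac{48529}{-37877} = \frac{36334}{2 \left(-173\right) \left(-21 - 213\right)} + \frac{48529}{-37877} = \frac{36334}{2 \left(-173\right) \left(-234\right)} + 48529 \left(- \frac{1}{37877}\right) = \frac{36334}{80964} - \frac{48529}{37877} = 36334 \cdot \frac{1}{80964} - \frac{48529}{37877} = \frac{18167}{40482} - \frac{48529}{37877} = - \frac{1276439519}{1533336714}$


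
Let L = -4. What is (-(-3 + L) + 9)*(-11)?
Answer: -176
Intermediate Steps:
(-(-3 + L) + 9)*(-11) = (-(-3 - 4) + 9)*(-11) = (-1*(-7) + 9)*(-11) = (7 + 9)*(-11) = 16*(-11) = -176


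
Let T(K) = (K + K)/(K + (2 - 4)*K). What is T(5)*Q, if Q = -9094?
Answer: 18188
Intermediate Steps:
T(K) = -2 (T(K) = (2*K)/(K - 2*K) = (2*K)/((-K)) = (2*K)*(-1/K) = -2)
T(5)*Q = -2*(-9094) = 18188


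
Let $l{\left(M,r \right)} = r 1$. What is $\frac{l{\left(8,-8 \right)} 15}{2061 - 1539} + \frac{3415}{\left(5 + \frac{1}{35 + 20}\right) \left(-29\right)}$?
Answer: $- \frac{189665}{8004} \approx -23.696$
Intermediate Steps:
$l{\left(M,r \right)} = r$
$\frac{l{\left(8,-8 \right)} 15}{2061 - 1539} + \frac{3415}{\left(5 + \frac{1}{35 + 20}\right) \left(-29\right)} = \frac{\left(-8\right) 15}{2061 - 1539} + \frac{3415}{\left(5 + \frac{1}{35 + 20}\right) \left(-29\right)} = - \frac{120}{522} + \frac{3415}{\left(5 + \frac{1}{55}\right) \left(-29\right)} = \left(-120\right) \frac{1}{522} + \frac{3415}{\left(5 + \frac{1}{55}\right) \left(-29\right)} = - \frac{20}{87} + \frac{3415}{\frac{276}{55} \left(-29\right)} = - \frac{20}{87} + \frac{3415}{- \frac{8004}{55}} = - \frac{20}{87} + 3415 \left(- \frac{55}{8004}\right) = - \frac{20}{87} - \frac{187825}{8004} = - \frac{189665}{8004}$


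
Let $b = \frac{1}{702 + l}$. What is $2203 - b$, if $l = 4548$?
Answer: $\frac{11565749}{5250} \approx 2203.0$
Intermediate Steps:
$b = \frac{1}{5250}$ ($b = \frac{1}{702 + 4548} = \frac{1}{5250} \approx 0.00019048$)
$2203 - b = 2203 - \frac{1}{5250} = \frac{11565749}{5250}$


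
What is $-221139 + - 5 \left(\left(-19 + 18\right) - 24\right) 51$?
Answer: $-214764$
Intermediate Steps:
$-221139 + - 5 \left(\left(-19 + 18\right) - 24\right) 51 = -221139 + - 5 \left(-1 - 24\right) 51 = -221139 + \left(-5\right) \left(-25\right) 51 = -221139 + 125 \cdot 51 = -221139 + 6375 = -214764$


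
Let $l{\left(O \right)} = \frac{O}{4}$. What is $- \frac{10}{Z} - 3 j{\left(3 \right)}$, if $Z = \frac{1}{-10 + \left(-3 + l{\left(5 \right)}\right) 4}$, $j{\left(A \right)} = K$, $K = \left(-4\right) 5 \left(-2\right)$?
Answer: $50$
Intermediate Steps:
$l{\left(O \right)} = \frac{O}{4}$ ($l{\left(O \right)} = O \frac{1}{4} = \frac{O}{4}$)
$K = 40$ ($K = \left(-20\right) \left(-2\right) = 40$)
$j{\left(A \right)} = 40$
$Z = - \frac{1}{17}$ ($Z = \frac{1}{-10 + \left(-3 + \frac{1}{4} \cdot 5\right) 4} = \frac{1}{-10 + \left(-3 + \frac{5}{4}\right) 4} = \frac{1}{-10 - 7} = \frac{1}{-17} = - \frac{1}{17} \approx -0.058824$)
$- \frac{10}{Z} - 3 j{\left(3 \right)} = - \frac{10}{- \frac{1}{17}} - 120 = \left(-10\right) \left(-17\right) - 120 = 170 - 120 = 50$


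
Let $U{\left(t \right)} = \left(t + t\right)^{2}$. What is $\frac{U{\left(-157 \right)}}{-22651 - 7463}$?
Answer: $- \frac{49298}{15057} \approx -3.2741$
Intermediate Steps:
$U{\left(t \right)} = 4 t^{2}$ ($U{\left(t \right)} = \left(2 t\right)^{2} = 4 t^{2}$)
$\frac{U{\left(-157 \right)}}{-22651 - 7463} = \frac{4 \left(-157\right)^{2}}{-22651 - 7463} = \frac{4 \cdot 24649}{-22651 - 7463} = \frac{98596}{-30114} = 98596 \left(- \frac{1}{30114}\right) = - \frac{49298}{15057}$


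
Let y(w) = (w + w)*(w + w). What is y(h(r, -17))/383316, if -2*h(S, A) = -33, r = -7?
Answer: 363/127772 ≈ 0.0028410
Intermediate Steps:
h(S, A) = 33/2 (h(S, A) = -½*(-33) = 33/2)
y(w) = 4*w² (y(w) = (2*w)*(2*w) = 4*w²)
y(h(r, -17))/383316 = (4*(33/2)²)/383316 = (4*(1089/4))*(1/383316) = 1089*(1/383316) = 363/127772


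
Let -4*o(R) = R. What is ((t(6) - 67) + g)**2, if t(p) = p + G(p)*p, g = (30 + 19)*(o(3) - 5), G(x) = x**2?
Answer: 257049/16 ≈ 16066.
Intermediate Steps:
o(R) = -R/4
g = -1127/4 (g = (30 + 19)*(-1/4*3 - 5) = 49*(-3/4 - 5) = 49*(-23/4) = -1127/4 ≈ -281.75)
t(p) = p + p**3 (t(p) = p + p**2*p = p + p**3)
((t(6) - 67) + g)**2 = (((6 + 6**3) - 67) - 1127/4)**2 = (((6 + 216) - 67) - 1127/4)**2 = ((222 - 67) - 1127/4)**2 = (155 - 1127/4)**2 = (-507/4)**2 = 257049/16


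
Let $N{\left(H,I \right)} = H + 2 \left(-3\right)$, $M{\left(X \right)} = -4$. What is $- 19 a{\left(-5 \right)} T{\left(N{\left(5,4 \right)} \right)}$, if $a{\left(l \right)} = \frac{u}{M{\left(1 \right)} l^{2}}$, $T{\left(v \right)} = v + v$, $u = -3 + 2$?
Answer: $\frac{19}{50} \approx 0.38$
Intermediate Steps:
$N{\left(H,I \right)} = -6 + H$ ($N{\left(H,I \right)} = H - 6 = -6 + H$)
$u = -1$
$T{\left(v \right)} = 2 v$
$a{\left(l \right)} = \frac{1}{4 l^{2}}$ ($a{\left(l \right)} = - \frac{1}{\left(-4\right) l^{2}} = - \frac{-1}{4 l^{2}} = \frac{1}{4 l^{2}}$)
$- 19 a{\left(-5 \right)} T{\left(N{\left(5,4 \right)} \right)} = - 19 \frac{1}{4 \cdot 25} \cdot 2 \left(-6 + 5\right) = - 19 \cdot \frac{1}{4} \cdot \frac{1}{25} \cdot 2 \left(-1\right) = \left(-19\right) \frac{1}{100} \left(-2\right) = \left(- \frac{19}{100}\right) \left(-2\right) = \frac{19}{50}$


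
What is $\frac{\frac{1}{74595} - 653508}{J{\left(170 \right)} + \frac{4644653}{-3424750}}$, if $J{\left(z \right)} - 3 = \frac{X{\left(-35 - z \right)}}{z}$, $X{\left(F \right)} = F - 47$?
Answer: $- \frac{567634022556184850}{140230379631} \approx -4.0479 \cdot 10^{6}$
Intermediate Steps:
$X{\left(F \right)} = -47 + F$
$J{\left(z \right)} = 3 + \frac{-82 - z}{z}$ ($J{\left(z \right)} = 3 + \frac{-47 - \left(35 + z\right)}{z} = 3 + \frac{-82 - z}{z}$)
$\frac{\frac{1}{74595} - 653508}{J{\left(170 \right)} + \frac{4644653}{-3424750}} = \frac{\frac{1}{74595} - 653508}{\left(2 - \frac{82}{170}\right) + \frac{4644653}{-3424750}} = \frac{\frac{1}{74595} - 653508}{\left(2 - \frac{41}{85}\right) + 4644653 \left(- \frac{1}{3424750}\right)} = - \frac{48748429259}{74595 \left(\left(2 - \frac{41}{85}\right) - \frac{4644653}{3424750}\right)} = - \frac{48748429259}{74595 \left(\frac{129}{85} - \frac{4644653}{3424750}\right)} = - \frac{48748429259}{74595 \cdot \frac{9399449}{58220750}} = \left(- \frac{48748429259}{74595}\right) \frac{58220750}{9399449} = - \frac{567634022556184850}{140230379631}$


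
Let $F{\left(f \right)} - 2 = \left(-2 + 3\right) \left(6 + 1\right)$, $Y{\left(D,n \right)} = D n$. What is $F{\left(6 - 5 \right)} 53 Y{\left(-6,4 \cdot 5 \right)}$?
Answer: $-57240$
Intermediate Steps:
$F{\left(f \right)} = 9$ ($F{\left(f \right)} = 2 + \left(-2 + 3\right) \left(6 + 1\right) = 2 + 1 \cdot 7 = 2 + 7 = 9$)
$F{\left(6 - 5 \right)} 53 Y{\left(-6,4 \cdot 5 \right)} = 9 \cdot 53 \left(- 6 \cdot 4 \cdot 5\right) = 477 \left(\left(-6\right) 20\right) = 477 \left(-120\right) = -57240$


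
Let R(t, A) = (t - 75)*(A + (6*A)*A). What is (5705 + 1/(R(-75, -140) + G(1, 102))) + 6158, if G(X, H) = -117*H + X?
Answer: 209155758178/17630933 ≈ 11863.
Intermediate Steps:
R(t, A) = (-75 + t)*(A + 6*A**2)
G(X, H) = X - 117*H
(5705 + 1/(R(-75, -140) + G(1, 102))) + 6158 = (5705 + 1/(-140*(-75 - 75 - 450*(-140) + 6*(-140)*(-75)) + (1 - 117*102))) + 6158 = (5705 + 1/(-140*(-75 - 75 + 63000 + 63000) + (1 - 11934))) + 6158 = (5705 + 1/(-140*125850 - 11933)) + 6158 = (5705 + 1/(-17619000 - 11933)) + 6158 = (5705 + 1/(-17630933)) + 6158 = (5705 - 1/17630933) + 6158 = 100584472764/17630933 + 6158 = 209155758178/17630933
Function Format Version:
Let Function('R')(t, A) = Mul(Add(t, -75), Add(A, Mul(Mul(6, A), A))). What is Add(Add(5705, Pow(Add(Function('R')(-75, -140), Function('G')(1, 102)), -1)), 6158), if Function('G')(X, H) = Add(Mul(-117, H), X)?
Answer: Rational(209155758178, 17630933) ≈ 11863.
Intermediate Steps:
Function('R')(t, A) = Mul(Add(-75, t), Add(A, Mul(6, Pow(A, 2))))
Function('G')(X, H) = Add(X, Mul(-117, H))
Add(Add(5705, Pow(Add(Function('R')(-75, -140), Function('G')(1, 102)), -1)), 6158) = Add(Add(5705, Pow(Add(Mul(-140, Add(-75, -75, Mul(-450, -140), Mul(6, -140, -75))), Add(1, Mul(-117, 102))), -1)), 6158) = Add(Add(5705, Pow(Add(Mul(-140, Add(-75, -75, 63000, 63000)), Add(1, -11934)), -1)), 6158) = Add(Add(5705, Pow(Add(Mul(-140, 125850), -11933), -1)), 6158) = Add(Add(5705, Pow(Add(-17619000, -11933), -1)), 6158) = Add(Add(5705, Pow(-17630933, -1)), 6158) = Add(Add(5705, Rational(-1, 17630933)), 6158) = Add(Rational(100584472764, 17630933), 6158) = Rational(209155758178, 17630933)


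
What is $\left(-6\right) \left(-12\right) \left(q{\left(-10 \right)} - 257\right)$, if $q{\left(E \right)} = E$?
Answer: $-19224$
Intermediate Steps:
$\left(-6\right) \left(-12\right) \left(q{\left(-10 \right)} - 257\right) = \left(-6\right) \left(-12\right) \left(-10 - 257\right) = 72 \left(-267\right) = -19224$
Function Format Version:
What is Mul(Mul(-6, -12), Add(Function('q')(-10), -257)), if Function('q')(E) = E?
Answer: -19224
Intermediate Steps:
Mul(Mul(-6, -12), Add(Function('q')(-10), -257)) = Mul(Mul(-6, -12), Add(-10, -257)) = Mul(72, -267) = -19224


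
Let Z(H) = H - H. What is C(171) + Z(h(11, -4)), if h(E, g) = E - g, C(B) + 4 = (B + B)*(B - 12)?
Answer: 54374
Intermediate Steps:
C(B) = -4 + 2*B*(-12 + B) (C(B) = -4 + (B + B)*(B - 12) = -4 + (2*B)*(-12 + B) = -4 + 2*B*(-12 + B))
Z(H) = 0
C(171) + Z(h(11, -4)) = (-4 - 24*171 + 2*171²) + 0 = (-4 - 4104 + 2*29241) + 0 = (-4 - 4104 + 58482) + 0 = 54374 + 0 = 54374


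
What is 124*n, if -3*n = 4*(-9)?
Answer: 1488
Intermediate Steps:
n = 12 (n = -4*(-9)/3 = -⅓*(-36) = 12)
124*n = 124*12 = 1488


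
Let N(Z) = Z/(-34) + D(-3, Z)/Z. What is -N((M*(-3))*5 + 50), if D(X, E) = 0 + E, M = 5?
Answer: -59/34 ≈ -1.7353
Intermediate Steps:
D(X, E) = E
N(Z) = 1 - Z/34 (N(Z) = Z/(-34) + Z/Z = Z*(-1/34) + 1 = -Z/34 + 1 = 1 - Z/34)
-N((M*(-3))*5 + 50) = -(1 - ((5*(-3))*5 + 50)/34) = -(1 - (-15*5 + 50)/34) = -(1 - (-75 + 50)/34) = -(1 - 1/34*(-25)) = -(1 + 25/34) = -1*59/34 = -59/34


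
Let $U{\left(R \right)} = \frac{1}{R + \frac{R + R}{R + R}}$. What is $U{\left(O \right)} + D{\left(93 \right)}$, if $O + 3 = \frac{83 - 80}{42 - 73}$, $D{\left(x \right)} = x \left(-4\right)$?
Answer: $- \frac{24211}{65} \approx -372.48$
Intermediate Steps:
$D{\left(x \right)} = - 4 x$
$O = - \frac{96}{31}$ ($O = -3 + \frac{83 - 80}{42 - 73} = -3 + \frac{83 - 80}{-31} = -3 + 3 \left(- \frac{1}{31}\right) = -3 - \frac{3}{31} = - \frac{96}{31} \approx -3.0968$)
$U{\left(R \right)} = \frac{1}{1 + R}$ ($U{\left(R \right)} = \frac{1}{R + \frac{2 R}{2 R}} = \frac{1}{R + 2 R \frac{1}{2 R}} = \frac{1}{R + 1} = \frac{1}{1 + R}$)
$U{\left(O \right)} + D{\left(93 \right)} = \frac{1}{1 - \frac{96}{31}} - 372 = \frac{1}{- \frac{65}{31}} - 372 = - \frac{31}{65} - 372 = - \frac{24211}{65}$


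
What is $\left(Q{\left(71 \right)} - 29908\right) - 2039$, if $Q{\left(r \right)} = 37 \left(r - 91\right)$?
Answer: $-32687$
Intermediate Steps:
$Q{\left(r \right)} = -3367 + 37 r$ ($Q{\left(r \right)} = 37 \left(-91 + r\right) = -3367 + 37 r$)
$\left(Q{\left(71 \right)} - 29908\right) - 2039 = \left(\left(-3367 + 37 \cdot 71\right) - 29908\right) - 2039 = \left(\left(-3367 + 2627\right) - 29908\right) - 2039 = \left(-740 - 29908\right) - 2039 = -30648 - 2039 = -32687$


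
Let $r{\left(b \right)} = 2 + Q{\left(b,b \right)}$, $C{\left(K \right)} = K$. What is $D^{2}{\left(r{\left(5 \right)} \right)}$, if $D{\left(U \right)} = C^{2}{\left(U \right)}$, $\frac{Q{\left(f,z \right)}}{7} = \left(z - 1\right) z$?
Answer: $406586896$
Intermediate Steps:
$Q{\left(f,z \right)} = 7 z \left(-1 + z\right)$ ($Q{\left(f,z \right)} = 7 \left(z - 1\right) z = 7 \left(-1 + z\right) z = 7 z \left(-1 + z\right)$)
$r{\left(b \right)} = 2 + 7 b \left(-1 + b\right)$
$D{\left(U \right)} = U^{2}$
$D^{2}{\left(r{\left(5 \right)} \right)} = \left(\left(2 + 7 \cdot 5 \left(-1 + 5\right)\right)^{2}\right)^{2} = \left(\left(2 + 7 \cdot 5 \cdot 4\right)^{2}\right)^{2} = \left(\left(2 + 140\right)^{2}\right)^{2} = \left(142^{2}\right)^{2} = 20164^{2} = 406586896$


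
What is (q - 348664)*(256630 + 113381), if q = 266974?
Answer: -30226198590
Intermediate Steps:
(q - 348664)*(256630 + 113381) = (266974 - 348664)*(256630 + 113381) = -81690*370011 = -30226198590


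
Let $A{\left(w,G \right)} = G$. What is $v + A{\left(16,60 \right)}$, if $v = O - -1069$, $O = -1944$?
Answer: $-815$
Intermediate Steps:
$v = -875$ ($v = -1944 - -1069 = -1944 + 1069 = -875$)
$v + A{\left(16,60 \right)} = -875 + 60 = -815$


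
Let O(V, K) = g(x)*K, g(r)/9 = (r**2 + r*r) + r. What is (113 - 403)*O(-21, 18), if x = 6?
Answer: -3664440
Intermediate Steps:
g(r) = 9*r + 18*r**2 (g(r) = 9*((r**2 + r*r) + r) = 9*((r**2 + r**2) + r) = 9*(2*r**2 + r) = 9*(r + 2*r**2) = 9*r + 18*r**2)
O(V, K) = 702*K (O(V, K) = (9*6*(1 + 2*6))*K = (9*6*(1 + 12))*K = (9*6*13)*K = 702*K)
(113 - 403)*O(-21, 18) = (113 - 403)*(702*18) = -290*12636 = -3664440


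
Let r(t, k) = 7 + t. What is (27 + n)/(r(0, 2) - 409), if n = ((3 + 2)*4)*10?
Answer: -227/402 ≈ -0.56468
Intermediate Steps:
n = 200 (n = (5*4)*10 = 20*10 = 200)
(27 + n)/(r(0, 2) - 409) = (27 + 200)/((7 + 0) - 409) = 227/(7 - 409) = 227/(-402) = 227*(-1/402) = -227/402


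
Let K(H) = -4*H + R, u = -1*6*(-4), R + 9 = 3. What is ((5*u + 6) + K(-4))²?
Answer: 18496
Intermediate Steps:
R = -6 (R = -9 + 3 = -6)
u = 24 (u = -6*(-4) = 24)
K(H) = -6 - 4*H (K(H) = -4*H - 6 = -6 - 4*H)
((5*u + 6) + K(-4))² = ((5*24 + 6) + (-6 - 4*(-4)))² = ((120 + 6) + (-6 + 16))² = (126 + 10)² = 136² = 18496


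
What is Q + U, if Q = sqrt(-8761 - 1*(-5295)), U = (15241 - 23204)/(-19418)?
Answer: 7963/19418 + I*sqrt(3466) ≈ 0.41008 + 58.873*I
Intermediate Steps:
U = 7963/19418 (U = -7963*(-1/19418) = 7963/19418 ≈ 0.41008)
Q = I*sqrt(3466) (Q = sqrt(-8761 + 5295) = sqrt(-3466) = I*sqrt(3466) ≈ 58.873*I)
Q + U = I*sqrt(3466) + 7963/19418 = 7963/19418 + I*sqrt(3466)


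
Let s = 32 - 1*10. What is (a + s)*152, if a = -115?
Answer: -14136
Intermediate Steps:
s = 22 (s = 32 - 10 = 22)
(a + s)*152 = (-115 + 22)*152 = -93*152 = -14136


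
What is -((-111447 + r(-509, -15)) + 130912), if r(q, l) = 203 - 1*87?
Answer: -19581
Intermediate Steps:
r(q, l) = 116 (r(q, l) = 203 - 87 = 116)
-((-111447 + r(-509, -15)) + 130912) = -((-111447 + 116) + 130912) = -(-111331 + 130912) = -1*19581 = -19581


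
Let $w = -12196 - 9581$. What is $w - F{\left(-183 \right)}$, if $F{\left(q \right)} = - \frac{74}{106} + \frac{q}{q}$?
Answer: $- \frac{1154197}{53} \approx -21777.0$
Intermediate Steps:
$F{\left(q \right)} = \frac{16}{53}$ ($F{\left(q \right)} = \left(-74\right) \frac{1}{106} + 1 = - \frac{37}{53} + 1 = \frac{16}{53}$)
$w = -21777$ ($w = -12196 - 9581 = -21777$)
$w - F{\left(-183 \right)} = -21777 - \frac{16}{53} = - \frac{1154197}{53}$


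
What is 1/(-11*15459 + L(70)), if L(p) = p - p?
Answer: -1/170049 ≈ -5.8807e-6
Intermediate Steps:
L(p) = 0
1/(-11*15459 + L(70)) = 1/(-11*15459 + 0) = 1/(-170049 + 0) = 1/(-170049) = -1/170049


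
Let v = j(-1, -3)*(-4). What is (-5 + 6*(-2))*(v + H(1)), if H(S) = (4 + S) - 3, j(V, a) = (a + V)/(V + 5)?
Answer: -102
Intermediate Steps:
j(V, a) = (V + a)/(5 + V)
v = 4 (v = ((-1 - 3)/(5 - 1))*(-4) = (-4/4)*(-4) = ((1/4)*(-4))*(-4) = -1*(-4) = 4)
H(S) = 1 + S
(-5 + 6*(-2))*(v + H(1)) = (-5 + 6*(-2))*(4 + (1 + 1)) = (-5 - 12)*(4 + 2) = -17*6 = -102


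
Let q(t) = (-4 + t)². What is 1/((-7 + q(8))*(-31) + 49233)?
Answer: 1/48954 ≈ 2.0427e-5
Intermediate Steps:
1/((-7 + q(8))*(-31) + 49233) = 1/((-7 + (-4 + 8)²)*(-31) + 49233) = 1/((-7 + 4²)*(-31) + 49233) = 1/((-7 + 16)*(-31) + 49233) = 1/(9*(-31) + 49233) = 1/(-279 + 49233) = 1/48954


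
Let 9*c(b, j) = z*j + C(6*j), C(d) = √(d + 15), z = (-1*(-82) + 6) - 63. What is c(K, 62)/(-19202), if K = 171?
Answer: -775/86409 - √43/57606 ≈ -0.0090828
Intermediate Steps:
z = 25 (z = (82 + 6) - 63 = 88 - 63 = 25)
C(d) = √(15 + d)
c(b, j) = √(15 + 6*j)/9 + 25*j/9 (c(b, j) = (25*j + √(15 + 6*j))/9 = (√(15 + 6*j) + 25*j)/9 = √(15 + 6*j)/9 + 25*j/9)
c(K, 62)/(-19202) = (√(15 + 6*62)/9 + (25/9)*62)/(-19202) = (√(15 + 372)/9 + 1550/9)*(-1/19202) = (√387/9 + 1550/9)*(-1/19202) = ((3*√43)/9 + 1550/9)*(-1/19202) = (√43/3 + 1550/9)*(-1/19202) = (1550/9 + √43/3)*(-1/19202) = -775/86409 - √43/57606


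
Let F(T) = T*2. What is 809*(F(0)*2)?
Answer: 0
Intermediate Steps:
F(T) = 2*T
809*(F(0)*2) = 809*((2*0)*2) = 809*(0*2) = 809*0 = 0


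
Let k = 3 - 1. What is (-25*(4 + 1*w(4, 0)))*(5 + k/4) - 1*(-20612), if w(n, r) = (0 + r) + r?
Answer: 20062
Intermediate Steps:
w(n, r) = 2*r (w(n, r) = r + r = 2*r)
k = 2
(-25*(4 + 1*w(4, 0)))*(5 + k/4) - 1*(-20612) = (-25*(4 + 1*(2*0)))*(5 + 2/4) - 1*(-20612) = (-25*(4 + 1*0))*(5 + 2*(¼)) + 20612 = (-25*(4 + 0))*(5 + ½) + 20612 = -25*4*(11/2) + 20612 = -100*11/2 + 20612 = -550 + 20612 = 20062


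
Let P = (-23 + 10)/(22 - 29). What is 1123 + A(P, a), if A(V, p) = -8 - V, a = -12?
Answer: 7792/7 ≈ 1113.1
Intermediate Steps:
P = 13/7 (P = -13/(-7) = -13*(-1/7) = 13/7 ≈ 1.8571)
1123 + A(P, a) = 1123 + (-8 - 1*13/7) = 1123 + (-8 - 13/7) = 1123 - 69/7 = 7792/7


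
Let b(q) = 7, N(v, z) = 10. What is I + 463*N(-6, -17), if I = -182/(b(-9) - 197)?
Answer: 439941/95 ≈ 4631.0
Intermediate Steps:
I = 91/95 (I = -182/(7 - 197) = -182/(-190) = -182*(-1/190) = 91/95 ≈ 0.95789)
I + 463*N(-6, -17) = 91/95 + 463*10 = 91/95 + 4630 = 439941/95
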